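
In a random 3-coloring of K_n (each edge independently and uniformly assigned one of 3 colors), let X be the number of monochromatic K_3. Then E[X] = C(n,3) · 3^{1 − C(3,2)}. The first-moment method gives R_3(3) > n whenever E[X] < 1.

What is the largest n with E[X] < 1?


We need C(n, 3) · 3^{1 − 3} < 1, i.e. C(n, 3) < 3^{3 − 1} = 9.
Check values of n near the boundary:
  n = 3: C(3, 3) = 1; 1 < 9? YES
  n = 4: C(4, 3) = 4; 4 < 9? YES
  n = 5: C(5, 3) = 10; 10 < 9? NO
  n = 6: C(6, 3) = 20; 20 < 9? NO
  n = 7: C(7, 3) = 35; 35 < 9? NO
The largest n with C(n, 3) < 9 is n = 4 (where E[X] = 4/9 ≈ 0.4444). Hence R_3(3) > 4, i.e. R_3(3) ≥ 5.

Largest n = 4; hence R_3(3) > 4.


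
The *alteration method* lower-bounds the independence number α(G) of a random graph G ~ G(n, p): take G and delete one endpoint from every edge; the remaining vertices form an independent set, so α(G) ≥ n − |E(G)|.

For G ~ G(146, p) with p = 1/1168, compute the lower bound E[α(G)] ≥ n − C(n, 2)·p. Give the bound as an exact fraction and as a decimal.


E[|E(G)|] = C(146, 2)·p = 10585 · (1/1168) = 145/16.
E[α(G)] ≥ n − E[|E(G)|] = 146 − 145/16 = 2191/16.
Numerically: ≈ 136.938.
(This is only a lower bound; the true E[α(G)] may be larger.)

E[α(G)] ≥ 2191/16 ≈ 136.938.


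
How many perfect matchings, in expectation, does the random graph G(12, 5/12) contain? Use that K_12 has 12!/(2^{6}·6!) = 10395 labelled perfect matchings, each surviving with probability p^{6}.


K_12 has 12!/(2^{6}·6!) = 10395 labelled perfect matchings.
For each such perfect matching H, let X_H = 1 if all 6 edges of H are present in G. Then P[X_H = 1] = p^{6} = (5/12)^{6} = 15625/2985984.
Summing the indicators: E[X] = Σ_H E[X_H] = 10395 · p^{6} = 10395 · 15625/2985984 = 6015625/110592.
Numerically: E[X] ≈ 54.395.

E[X] = 10395 · (5/12)^{6} = 6015625/110592 ≈ 54.395.


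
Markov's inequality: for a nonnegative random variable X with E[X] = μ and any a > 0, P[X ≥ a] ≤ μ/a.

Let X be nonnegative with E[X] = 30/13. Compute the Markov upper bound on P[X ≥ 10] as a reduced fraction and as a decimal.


μ = E[X] = 30/13, a = 10.
Markov: P[X ≥ 10] ≤ μ/a = (30/13)/10 = 3/13.
Numerically: ≈ 0.23077.
(Since a = 10 > μ = 2.30769, the bound 3/13 is < 1 and informative.)

P[X ≥ 10] ≤ 3/13 ≈ 0.23077.


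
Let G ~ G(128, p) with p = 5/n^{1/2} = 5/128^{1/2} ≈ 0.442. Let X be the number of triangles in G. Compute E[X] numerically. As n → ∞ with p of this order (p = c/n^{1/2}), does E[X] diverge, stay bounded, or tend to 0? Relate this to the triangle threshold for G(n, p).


Number of potential triangles: C(128, 3) = 341376.
Each occurs with probability p³ ≈ (0.442)³ ≈ 8.63167e-02.
By linearity: E[X] = C(128, 3)·p³ ≈ 341376 · 8.63167e-02 ≈ 29466.465.
Since α = 1/2 < 1, p = c/n^{1/2} ≫ 1/n is above the triangle threshold p ~ 1/n. Asymptotically E[X] ~ (c³/6)·n^{3(1−α)} = (5³/6)·n^{1.5} → ∞; triangles are abundant w.h.p.

E[X] ≈ 29466.465; in regime p = Θ(1/n^{1/2}) E[X] diverges (above the triangle threshold p ~ 1/n).


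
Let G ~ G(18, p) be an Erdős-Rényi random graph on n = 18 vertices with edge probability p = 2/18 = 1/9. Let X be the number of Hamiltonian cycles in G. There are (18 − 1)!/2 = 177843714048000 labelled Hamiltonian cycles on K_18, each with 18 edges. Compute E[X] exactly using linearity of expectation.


K_18 has (18 − 1)!/2 = 177843714048000 labelled Hamiltonian cycles.
For each such Hamiltonian cycle H, let X_H = 1 if all 18 edges of H are present in G. Then P[X_H = 1] = p^{18} = (1/9)^{18} = 1/150094635296999121.
Summing the indicators: E[X] = Σ_H E[X_H] = 177843714048000 · p^{18} = 177843714048000 · 1/150094635296999121 = 243955712000/205891132094649.
Numerically: E[X] ≈ 0.001185.

E[X] = 177843714048000 · (1/9)^{18} = 243955712000/205891132094649 ≈ 0.001185.


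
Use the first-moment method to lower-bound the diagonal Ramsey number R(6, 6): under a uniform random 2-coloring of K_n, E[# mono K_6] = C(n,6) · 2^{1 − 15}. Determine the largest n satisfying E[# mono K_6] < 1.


We need C(n, 6) · 2^{1 − 15} < 1, i.e. C(n, 6) < 2^{15 − 1} = 16384.
Check values of n near the boundary:
  n = 12: C(12, 6) = 924; 924 < 16384? YES
  n = 13: C(13, 6) = 1716; 1716 < 16384? YES
  n = 14: C(14, 6) = 3003; 3003 < 16384? YES
  n = 15: C(15, 6) = 5005; 5005 < 16384? YES
  n = 16: C(16, 6) = 8008; 8008 < 16384? YES
  n = 17: C(17, 6) = 12376; 12376 < 16384? YES
  n = 18: C(18, 6) = 18564; 18564 < 16384? NO
  n = 19: C(19, 6) = 27132; 27132 < 16384? NO
The largest n with C(n, 6) < 16384 is n = 17 (where E[X] = 1547/2048 ≈ 0.755371). Hence R(6, 6) > 17, i.e. R(6, 6) ≥ 18.

Largest n = 17; hence R(6, 6) > 17.


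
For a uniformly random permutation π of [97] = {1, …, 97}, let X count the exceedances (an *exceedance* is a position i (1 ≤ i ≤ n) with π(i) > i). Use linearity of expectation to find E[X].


Write X = Σ_{i=1}^{97} X_i, where X_i = 1_{π(i) > i}.
For each fixed i, π(i) is uniform over {1, …, 97} (marginal of a uniform permutation), so P[π(i) > i] = (n − i)/n. Summing: Σ_{i=1}^{97} (n − i)/n = (0 + 1 + … + 96)/97 = 97(97 − 1)/(2·97) = (97 − 1)/2.
Hence E[X] = Σ_{i=1}^{97} (97 − i)/97 = 48 ≈ 48.0000.

E[X] = 48 = 48.0000.


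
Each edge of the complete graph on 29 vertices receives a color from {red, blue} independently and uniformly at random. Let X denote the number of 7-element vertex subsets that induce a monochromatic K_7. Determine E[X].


Let X = Σ_S X_S over the C(29, 7) = 1560780 subsets S of size 7, where X_S = 1 if the K_7 on S is monochromatic.
For a fixed S, the K_7 on S has C(7, 2) = 21 edges. P[all 21 edges red] = (1/2)^21, and likewise for blue, so P[monochromatic] = 2·(1/2)^21 = 2^{1 − 21} = 1/1048576.
By linearity: E[X] = C(29, 7) · 2^{1 − 21} = 1560780 · 1/1048576 = 390195/262144.
Numerically: E[X] ≈ 1.4885.

E[X] = C(29,7)·2^(1−C(7,2)) = 390195/262144 ≈ 1.4885.


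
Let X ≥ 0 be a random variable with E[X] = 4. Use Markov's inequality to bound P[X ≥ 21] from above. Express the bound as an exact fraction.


μ = E[X] = 4, a = 21.
Markov: P[X ≥ 21] ≤ μ/a = (4)/21 = 4/21.
Numerically: ≈ 0.190476.
(Since a = 21 > μ = 4.000000, the bound 4/21 is < 1 and informative.)

P[X ≥ 21] ≤ 4/21 ≈ 0.190476.


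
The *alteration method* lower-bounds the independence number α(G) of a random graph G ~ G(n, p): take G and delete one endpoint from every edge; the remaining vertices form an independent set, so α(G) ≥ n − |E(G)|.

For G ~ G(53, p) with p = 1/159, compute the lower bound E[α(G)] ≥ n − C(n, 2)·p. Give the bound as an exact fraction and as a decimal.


E[|E(G)|] = C(53, 2)·p = 1378 · (1/159) = 26/3.
E[α(G)] ≥ n − E[|E(G)|] = 53 − 26/3 = 133/3.
Numerically: ≈ 44.333333.
(This is only a lower bound; the true E[α(G)] may be larger.)

E[α(G)] ≥ 133/3 ≈ 44.333333.


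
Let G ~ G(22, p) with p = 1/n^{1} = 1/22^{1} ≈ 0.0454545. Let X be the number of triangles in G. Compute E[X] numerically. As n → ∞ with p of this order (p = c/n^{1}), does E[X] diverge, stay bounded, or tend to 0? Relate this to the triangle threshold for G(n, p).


Number of potential triangles: C(22, 3) = 1540.
Each occurs with probability p³ ≈ (0.0454545)³ ≈ 9.39143501e-05.
By linearity: E[X] = C(22, 3)·p³ ≈ 1540 · 9.39143501e-05 ≈ 0.144628.
Here α = 1, so p = 1/n is exactly at the triangle threshold p ~ 1/n. Asymptotically E[X] → c³/6 = 1³/6 = 1/6 ≈ 0.166667, a bounded constant. In this regime the triangle count is asymptotically Poisson(c³/6).

E[X] ≈ 0.144628; in regime p = Θ(1/n^{1}) E[X] stays bounded (at the triangle threshold p ~ 1/n).


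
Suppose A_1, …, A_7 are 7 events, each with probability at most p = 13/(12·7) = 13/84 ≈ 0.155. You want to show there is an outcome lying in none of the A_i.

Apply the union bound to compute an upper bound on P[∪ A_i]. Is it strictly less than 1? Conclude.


Union bound: P[∪_{i=1}^{7} A_i] ≤ Σ_i P[A_i] ≤ 7·p = 7·(13/84) = 13/12.
Numerically: 13/12 ≈ 1.083.
Is 13/12 < 1? NO.
Since the bound 13/12 is ≥ 1, the union bound is uninformative here; it does NOT by itself certify existence.

7·p = 13/12 ≈ 1.083; existence NOT certified by the union bound.


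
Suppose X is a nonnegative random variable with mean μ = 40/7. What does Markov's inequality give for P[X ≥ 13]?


μ = E[X] = 40/7, a = 13.
Markov: P[X ≥ 13] ≤ μ/a = (40/7)/13 = 40/91.
Numerically: ≈ 0.43956.
(Since a = 13 > μ = 5.71429, the bound 40/91 is < 1 and informative.)

P[X ≥ 13] ≤ 40/91 ≈ 0.43956.


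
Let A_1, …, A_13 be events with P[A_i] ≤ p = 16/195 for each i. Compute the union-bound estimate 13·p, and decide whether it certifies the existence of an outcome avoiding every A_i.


Union bound: P[∪_{i=1}^{13} A_i] ≤ Σ_i P[A_i] ≤ 13·p = 13·(16/195) = 16/15.
Numerically: 16/15 ≈ 1.06667.
Is 16/15 < 1? NO.
Since the bound 16/15 is ≥ 1, the union bound is uninformative here; it does NOT by itself certify existence.

13·p = 16/15 ≈ 1.06667; existence NOT certified by the union bound.


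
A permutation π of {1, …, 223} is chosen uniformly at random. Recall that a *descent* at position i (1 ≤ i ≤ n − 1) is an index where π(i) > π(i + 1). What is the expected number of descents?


Write X = Σ X_I over i = 1, …, 222, with X_I the indicator of one descent.
There are 222 indicators.
For each fixed i, the pair (π(i), π(i+1)) is a uniformly random ordered pair of distinct values from {1, …, 223}; by symmetry P[π(i) > π(i+1)] = 1/2.
By linearity: E[X] = 222 · (1/2) = (223 − 1) · (1/2) = 111 ≈ 111.00000.

E[X] = 111 = 111.00000.


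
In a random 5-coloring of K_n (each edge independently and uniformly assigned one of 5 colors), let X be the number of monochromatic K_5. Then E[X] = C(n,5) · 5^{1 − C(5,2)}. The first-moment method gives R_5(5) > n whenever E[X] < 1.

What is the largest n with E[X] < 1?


We need C(n, 5) · 5^{1 − 10} < 1, i.e. C(n, 5) < 5^{10 − 1} = 1953125.
Check values of n near the boundary:
  n = 44: C(44, 5) = 1086008; 1086008 < 1953125? YES
  n = 45: C(45, 5) = 1221759; 1221759 < 1953125? YES
  n = 46: C(46, 5) = 1370754; 1370754 < 1953125? YES
  n = 47: C(47, 5) = 1533939; 1533939 < 1953125? YES
  n = 48: C(48, 5) = 1712304; 1712304 < 1953125? YES
  n = 49: C(49, 5) = 1906884; 1906884 < 1953125? YES
  n = 50: C(50, 5) = 2118760; 2118760 < 1953125? NO
  n = 51: C(51, 5) = 2349060; 2349060 < 1953125? NO
  n = 52: C(52, 5) = 2598960; 2598960 < 1953125? NO
The largest n with C(n, 5) < 1953125 is n = 49 (where E[X] = 1906884/1953125 ≈ 0.9763246). Hence R_5(5) > 49, i.e. R_5(5) ≥ 50.

Largest n = 49; hence R_5(5) > 49.


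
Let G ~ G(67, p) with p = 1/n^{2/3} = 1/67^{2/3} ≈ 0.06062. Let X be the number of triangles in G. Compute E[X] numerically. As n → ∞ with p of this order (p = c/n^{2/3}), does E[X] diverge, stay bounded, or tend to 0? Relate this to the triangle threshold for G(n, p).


Number of potential triangles: C(67, 3) = 47905.
Each occurs with probability p³ ≈ (0.06062)³ ≈ 2.2276676e-04.
By linearity: E[X] = C(67, 3)·p³ ≈ 47905 · 2.2276676e-04 ≈ 10.67164.
Since α = 2/3 < 1, p = c/n^{2/3} ≫ 1/n is above the triangle threshold p ~ 1/n. Asymptotically E[X] ~ (c³/6)·n^{3(1−α)} = (1³/6)·n^{1} → ∞; triangles are abundant w.h.p.

E[X] ≈ 10.67164; in regime p = Θ(1/n^{2/3}) E[X] diverges (above the triangle threshold p ~ 1/n).


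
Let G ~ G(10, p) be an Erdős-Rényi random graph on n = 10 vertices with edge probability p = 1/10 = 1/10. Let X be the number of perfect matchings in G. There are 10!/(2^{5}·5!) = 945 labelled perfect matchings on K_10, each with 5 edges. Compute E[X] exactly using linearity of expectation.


K_10 has 10!/(2^{5}·5!) = 945 labelled perfect matchings.
For each such perfect matching H, let X_H = 1 if all 5 edges of H are present in G. Then P[X_H = 1] = p^{5} = (1/10)^{5} = 1/100000.
Summing the indicators: E[X] = Σ_H E[X_H] = 945 · p^{5} = 945 · 1/100000 = 189/20000.
Numerically: E[X] ≈ 0.00945.

E[X] = 945 · (1/10)^{5} = 189/20000 ≈ 0.00945.


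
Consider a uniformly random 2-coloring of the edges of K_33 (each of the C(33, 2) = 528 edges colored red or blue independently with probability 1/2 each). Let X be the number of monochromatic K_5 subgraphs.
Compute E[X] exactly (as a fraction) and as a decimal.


Let X = Σ_S X_S over the C(33, 5) = 237336 subsets S of size 5, where X_S = 1 if the K_5 on S is monochromatic.
For a fixed S, the K_5 on S has C(5, 2) = 10 edges. P[all 10 edges red] = (1/2)^10, and likewise for blue, so P[monochromatic] = 2·(1/2)^10 = 2^{1 − 10} = 1/512.
By linearity of expectation: E[X] = C(33, 5) · 2^{1 − 10} = 237336 · 1/512 = 29667/64.
Numerically: E[X] ≈ 463.547.

E[X] = C(33,5)·2^(1−C(5,2)) = 29667/64 ≈ 463.547.


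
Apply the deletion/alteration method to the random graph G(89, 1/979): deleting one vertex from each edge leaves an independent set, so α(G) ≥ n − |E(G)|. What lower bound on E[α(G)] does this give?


E[|E(G)|] = C(89, 2)·p = 3916 · (1/979) = 4.
E[α(G)] ≥ n − E[|E(G)|] = 89 − 4 = 85.
Numerically: ≈ 85.000.
(This is only a lower bound; the true E[α(G)] may be larger.)

E[α(G)] ≥ 85 ≈ 85.000.


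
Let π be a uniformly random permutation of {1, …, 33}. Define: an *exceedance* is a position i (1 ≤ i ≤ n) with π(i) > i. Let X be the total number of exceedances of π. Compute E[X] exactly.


Write X = Σ_{i=1}^{33} X_i, where X_i = 1_{π(i) > i}.
For each fixed i, π(i) is uniform over {1, …, 33} (marginal of a uniform permutation), so P[π(i) > i] = (n − i)/n. Summing: Σ_{i=1}^{33} (n − i)/n = (0 + 1 + … + 32)/33 = 33(33 − 1)/(2·33) = (33 − 1)/2.
Hence E[X] = Σ_{i=1}^{33} (33 − i)/33 = 16 ≈ 16.000.

E[X] = 16 = 16.000.


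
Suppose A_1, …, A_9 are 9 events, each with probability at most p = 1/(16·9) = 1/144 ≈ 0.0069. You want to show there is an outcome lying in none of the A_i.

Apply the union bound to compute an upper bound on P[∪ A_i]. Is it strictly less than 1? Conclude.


Union bound: P[∪_{i=1}^{9} A_i] ≤ Σ_i P[A_i] ≤ 9·p = 9·(1/144) = 1/16.
Numerically: 1/16 ≈ 0.0625.
Is 1/16 < 1? YES.
Since P[∪ A_i] ≤ 1/16 < 1, the complement has P[∩ A_i^c] ≥ 1 − 1/16 = 15/16 > 0, so some outcome avoids every A_i.

9·p = 1/16 ≈ 0.0625; existence CERTIFIED by the union bound.


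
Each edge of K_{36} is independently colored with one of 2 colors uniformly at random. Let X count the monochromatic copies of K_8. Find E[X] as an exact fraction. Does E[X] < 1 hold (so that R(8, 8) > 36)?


E[X] = C(36, 8) · 2^{1 − 28} = 30260340 · 2^{−27} = 30260340/134217728.
As a reduced fraction: E[X] = 7565085/33554432 ≈ 0.2254571.
Is E[X] < 1? YES.
Since E[X] < 1, there exists a 2-coloring of K_{36} with no monochromatic K_8; hence R(8, 8) > 36.

E[X] = 7565085/33554432 ≈ 0.2254571; E[X] < 1, so R(8, 8) > 36.


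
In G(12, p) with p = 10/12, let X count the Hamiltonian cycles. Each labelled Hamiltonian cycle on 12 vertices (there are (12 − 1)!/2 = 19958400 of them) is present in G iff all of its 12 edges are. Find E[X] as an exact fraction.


K_12 has (12 − 1)!/2 = 19958400 labelled Hamiltonian cycles.
For each such Hamiltonian cycle H, let X_H = 1 if all 12 edges of H are present in G. Then P[X_H = 1] = p^{12} = (5/6)^{12} = 244140625/2176782336.
By linearity: E[X] = Σ_H E[X_H] = 19958400 · p^{12} = 19958400 · 244140625/2176782336 = 469970703125/209952.
Numerically: E[X] ≈ 2.2385e+06.

E[X] = 19958400 · (5/6)^{12} = 469970703125/209952 ≈ 2.2385e+06.


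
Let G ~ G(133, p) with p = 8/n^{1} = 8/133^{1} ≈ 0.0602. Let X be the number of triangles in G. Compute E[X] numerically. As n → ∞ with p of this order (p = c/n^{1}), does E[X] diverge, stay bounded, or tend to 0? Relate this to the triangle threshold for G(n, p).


Number of potential triangles: C(133, 3) = 383306.
Each occurs with probability p³ ≈ (0.0602)³ ≈ 2.17628e-04.
By linearity: E[X] = C(133, 3)·p³ ≈ 383306 · 2.17628e-04 ≈ 83.418.
Here α = 1, so p = 8/n is exactly at the triangle threshold p ~ 1/n. Asymptotically E[X] → c³/6 = 8³/6 = 256/3 ≈ 85.333, a bounded constant. In this regime the triangle count is asymptotically Poisson(c³/6).

E[X] ≈ 83.418; in regime p = Θ(1/n^{1}) E[X] stays bounded (at the triangle threshold p ~ 1/n).


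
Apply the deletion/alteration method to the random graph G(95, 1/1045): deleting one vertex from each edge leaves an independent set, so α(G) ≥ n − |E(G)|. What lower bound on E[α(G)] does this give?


E[|E(G)|] = C(95, 2)·p = 4465 · (1/1045) = 47/11.
E[α(G)] ≥ n − E[|E(G)|] = 95 − 47/11 = 998/11.
Numerically: ≈ 90.727273.
(This is only a lower bound; the true E[α(G)] may be larger.)

E[α(G)] ≥ 998/11 ≈ 90.727273.


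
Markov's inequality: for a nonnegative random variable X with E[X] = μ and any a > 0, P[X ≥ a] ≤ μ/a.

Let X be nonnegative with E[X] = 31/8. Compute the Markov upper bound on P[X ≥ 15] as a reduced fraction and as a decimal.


μ = E[X] = 31/8, a = 15.
Markov: P[X ≥ 15] ≤ μ/a = (31/8)/15 = 31/120.
Numerically: ≈ 0.258333.
(Since a = 15 > μ = 3.875000, the bound 31/120 is < 1 and informative.)

P[X ≥ 15] ≤ 31/120 ≈ 0.258333.


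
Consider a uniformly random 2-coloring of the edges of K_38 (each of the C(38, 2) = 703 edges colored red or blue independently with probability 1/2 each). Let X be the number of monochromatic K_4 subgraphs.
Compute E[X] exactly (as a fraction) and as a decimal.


Let X = Σ_S X_S over the C(38, 4) = 73815 subsets S of size 4, where X_S = 1 if the K_4 on S is monochromatic.
For a fixed S, the K_4 on S has C(4, 2) = 6 edges. P[all 6 edges red] = (1/2)^6, and likewise for blue, so P[monochromatic] = 2·(1/2)^6 = 2^{1 − 6} = 1/32.
Summing: E[X] = C(38, 4) · 2^{1 − 6} = 73815 · 1/32 = 73815/32.
Numerically: E[X] ≈ 2306.718750.

E[X] = C(38,4)·2^(1−C(4,2)) = 73815/32 ≈ 2306.718750.


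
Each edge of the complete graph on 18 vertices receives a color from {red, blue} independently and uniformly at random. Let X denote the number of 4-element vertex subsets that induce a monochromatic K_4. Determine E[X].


Let X = Σ_S X_S over the C(18, 4) = 3060 subsets S of size 4, where X_S = 1 if the K_4 on S is monochromatic.
For a fixed S, the K_4 on S has C(4, 2) = 6 edges. P[all 6 edges red] = (1/2)^6, and likewise for blue, so P[monochromatic] = 2·(1/2)^6 = 2^{1 − 6} = 1/32.
Summing: E[X] = C(18, 4) · 2^{1 − 6} = 3060 · 1/32 = 765/8.
Numerically: E[X] ≈ 95.625000.

E[X] = C(18,4)·2^(1−C(4,2)) = 765/8 ≈ 95.625000.


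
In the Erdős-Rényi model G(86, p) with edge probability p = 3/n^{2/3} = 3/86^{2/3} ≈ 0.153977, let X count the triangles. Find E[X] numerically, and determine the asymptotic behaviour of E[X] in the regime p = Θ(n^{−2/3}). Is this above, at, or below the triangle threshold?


Number of potential triangles: C(86, 3) = 102340.
Each occurs with probability p³ ≈ (0.153977)³ ≈ 3.65062196e-03.
By linearity: E[X] = C(86, 3)·p³ ≈ 102340 · 3.65062196e-03 ≈ 373.604651.
Since α = 2/3 < 1, p = c/n^{2/3} ≫ 1/n is above the triangle threshold p ~ 1/n. Asymptotically E[X] ~ (c³/6)·n^{3(1−α)} = (3³/6)·n^{1} → ∞; triangles are abundant w.h.p.

E[X] ≈ 373.604651; in regime p = Θ(1/n^{2/3}) E[X] diverges (above the triangle threshold p ~ 1/n).


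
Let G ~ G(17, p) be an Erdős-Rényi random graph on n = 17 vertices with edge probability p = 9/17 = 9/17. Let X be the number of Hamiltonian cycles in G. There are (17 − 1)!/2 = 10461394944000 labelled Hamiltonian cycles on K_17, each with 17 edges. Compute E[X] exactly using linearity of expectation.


K_17 has (17 − 1)!/2 = 10461394944000 labelled Hamiltonian cycles.
For each such Hamiltonian cycle H, let X_H = 1 if all 17 edges of H are present in G. Then P[X_H = 1] = p^{17} = (9/17)^{17} = 16677181699666569/827240261886336764177.
By linearity of expectation: E[X] = Σ_H E[X_H] = 10461394944000 · p^{17} = 10461394944000 · 16677181699666569/827240261886336764177 = 174466584313061171422427136000/827240261886336764177.
Numerically: E[X] ≈ 2.109e+08.

E[X] = 10461394944000 · (9/17)^{17} = 174466584313061171422427136000/827240261886336764177 ≈ 2.109e+08.


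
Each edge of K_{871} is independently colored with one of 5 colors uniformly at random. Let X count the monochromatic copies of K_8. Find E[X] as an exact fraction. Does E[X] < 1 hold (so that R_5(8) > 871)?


E[X] = C(871, 8) · 5^{1 − 28} = 7954689371890086540 · 5^{−27} = 7954689371890086540/7450580596923828125.
As a reduced fraction: E[X] = 1590937874378017308/1490116119384765625 ≈ 1.06766.
Is E[X] < 1? NO.
Since E[X] ≥ 1, the first-moment bound is inconclusive at n = 871; it does NOT by itself certify R_5(8) > 871.

E[X] = 1590937874378017308/1490116119384765625 ≈ 1.06766; E[X] ≥ 1; first-moment method inconclusive here.


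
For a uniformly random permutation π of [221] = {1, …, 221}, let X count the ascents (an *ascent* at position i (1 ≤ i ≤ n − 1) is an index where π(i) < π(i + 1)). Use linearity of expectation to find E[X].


Write X = Σ X_I over i = 1, …, 220, with X_I the indicator of one ascent.
There are 220 indicators.
For each fixed i, the pair (π(i), π(i+1)) is a uniformly random ordered pair of distinct values from {1, …, 221}; by symmetry P[π(i) < π(i+1)] = 1/2.
By linearity: E[X] = 220 · (1/2) = (221 − 1) · (1/2) = 110 ≈ 110.000.

E[X] = 110 = 110.000.


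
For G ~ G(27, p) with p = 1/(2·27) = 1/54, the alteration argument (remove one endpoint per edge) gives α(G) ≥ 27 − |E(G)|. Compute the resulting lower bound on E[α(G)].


E[|E(G)|] = C(27, 2)·p = 351 · (1/54) = 13/2.
E[α(G)] ≥ n − E[|E(G)|] = 27 − 13/2 = 41/2.
Numerically: ≈ 20.50000.
(This is only a lower bound; the true E[α(G)] may be larger.)

E[α(G)] ≥ 41/2 ≈ 20.50000.


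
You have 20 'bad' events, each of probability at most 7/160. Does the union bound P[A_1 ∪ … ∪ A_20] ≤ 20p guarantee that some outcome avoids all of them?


Union bound: P[∪_{i=1}^{20} A_i] ≤ Σ_i P[A_i] ≤ 20·p = 20·(7/160) = 7/8.
Numerically: 7/8 ≈ 0.875.
Is 7/8 < 1? YES.
Since P[∪ A_i] ≤ 7/8 < 1, the complement has P[∩ A_i^c] ≥ 1 − 7/8 = 1/8 > 0, so some outcome avoids every A_i.

20·p = 7/8 ≈ 0.875; existence CERTIFIED by the union bound.


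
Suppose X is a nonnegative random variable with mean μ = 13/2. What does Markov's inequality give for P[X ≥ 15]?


μ = E[X] = 13/2, a = 15.
Markov: P[X ≥ 15] ≤ μ/a = (13/2)/15 = 13/30.
Numerically: ≈ 0.433.
(Since a = 15 > μ = 6.500, the bound 13/30 is < 1 and informative.)

P[X ≥ 15] ≤ 13/30 ≈ 0.433.


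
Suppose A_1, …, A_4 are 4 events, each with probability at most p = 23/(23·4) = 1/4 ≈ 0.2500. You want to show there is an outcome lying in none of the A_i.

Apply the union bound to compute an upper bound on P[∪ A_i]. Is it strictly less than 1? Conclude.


Union bound: P[∪_{i=1}^{4} A_i] ≤ Σ_i P[A_i] ≤ 4·p = 4·(1/4) = 1.
Numerically: 1 ≈ 1.0000.
Is 1 < 1? NO.
Since the bound 1 is ≥ 1, the union bound is uninformative here; it does NOT by itself certify existence.

4·p = 1 ≈ 1.0000; existence NOT certified by the union bound.


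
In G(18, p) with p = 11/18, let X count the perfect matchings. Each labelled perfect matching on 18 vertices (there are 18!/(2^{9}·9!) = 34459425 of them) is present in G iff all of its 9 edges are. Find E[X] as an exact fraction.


K_18 has 18!/(2^{9}·9!) = 34459425 labelled perfect matchings.
For each such perfect matching H, let X_H = 1 if all 9 edges of H are present in G. Then P[X_H = 1] = p^{9} = (11/18)^{9} = 2357947691/198359290368.
Summing the indicators: E[X] = Σ_H E[X_H] = 34459425 · p^{9} = 34459425 · 2357947691/198359290368 = 1003129896443675/2448880128.
Numerically: E[X] ≈ 409628.

E[X] = 34459425 · (11/18)^{9} = 1003129896443675/2448880128 ≈ 409628.


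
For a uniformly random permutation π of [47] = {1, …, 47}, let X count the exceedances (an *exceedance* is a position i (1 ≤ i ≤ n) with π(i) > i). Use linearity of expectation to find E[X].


Write X = Σ_{i=1}^{47} X_i, where X_i = 1_{π(i) > i}.
For each fixed i, π(i) is uniform over {1, …, 47} (marginal of a uniform permutation), so P[π(i) > i] = (n − i)/n. Summing: Σ_{i=1}^{47} (n − i)/n = (0 + 1 + … + 46)/47 = 47(47 − 1)/(2·47) = (47 − 1)/2.
Hence E[X] = Σ_{i=1}^{47} (47 − i)/47 = 23 ≈ 23.000.

E[X] = 23 = 23.000.


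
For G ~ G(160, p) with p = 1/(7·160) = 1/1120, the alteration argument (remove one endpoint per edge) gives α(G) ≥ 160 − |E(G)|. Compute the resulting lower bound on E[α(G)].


E[|E(G)|] = C(160, 2)·p = 12720 · (1/1120) = 159/14.
E[α(G)] ≥ n − E[|E(G)|] = 160 − 159/14 = 2081/14.
Numerically: ≈ 148.642857.
(This is only a lower bound; the true E[α(G)] may be larger.)

E[α(G)] ≥ 2081/14 ≈ 148.642857.


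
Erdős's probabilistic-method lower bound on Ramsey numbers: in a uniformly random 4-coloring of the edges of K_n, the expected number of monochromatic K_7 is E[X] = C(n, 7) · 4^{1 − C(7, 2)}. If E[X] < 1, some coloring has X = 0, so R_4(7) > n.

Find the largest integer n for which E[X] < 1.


We need C(n, 7) · 4^{1 − 21} < 1, i.e. C(n, 7) < 4^{21 − 1} = 1099511627776.
Check values of n near the boundary:
  n = 177: C(177, 7) = 957664425960; 957664425960 < 1099511627776? YES
  n = 178: C(178, 7) = 996867063280; 996867063280 < 1099511627776? YES
  n = 179: C(179, 7) = 1037437234460; 1037437234460 < 1099511627776? YES
  n = 180: C(180, 7) = 1079414463600; 1079414463600 < 1099511627776? YES
  n = 181: C(181, 7) = 1122839183400; 1122839183400 < 1099511627776? NO
The largest n with C(n, 7) < 1099511627776 is n = 180 (where E[X] = 67463403975/68719476736 ≈ 0.981722). Hence R_4(7) > 180, i.e. R_4(7) ≥ 181.

Largest n = 180; hence R_4(7) > 180.


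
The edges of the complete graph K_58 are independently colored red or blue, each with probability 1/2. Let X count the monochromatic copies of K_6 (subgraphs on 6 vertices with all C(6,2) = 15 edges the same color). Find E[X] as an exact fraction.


Let X = Σ_S X_S over the C(58, 6) = 40475358 subsets S of size 6, where X_S = 1 if the K_6 on S is monochromatic.
For a fixed S, the K_6 on S has C(6, 2) = 15 edges. P[all 15 edges red] = (1/2)^15, and likewise for blue, so P[monochromatic] = 2·(1/2)^15 = 2^{1 − 15} = 1/16384.
Summing: E[X] = C(58, 6) · 2^{1 − 15} = 40475358 · 1/16384 = 20237679/8192.
Numerically: E[X] ≈ 2470.420.

E[X] = C(58,6)·2^(1−C(6,2)) = 20237679/8192 ≈ 2470.420.


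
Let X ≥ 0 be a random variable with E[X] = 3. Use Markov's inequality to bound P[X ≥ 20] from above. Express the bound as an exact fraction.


μ = E[X] = 3, a = 20.
Markov: P[X ≥ 20] ≤ μ/a = (3)/20 = 3/20.
Numerically: ≈ 0.15000.
(Since a = 20 > μ = 3.00000, the bound 3/20 is < 1 and informative.)

P[X ≥ 20] ≤ 3/20 ≈ 0.15000.


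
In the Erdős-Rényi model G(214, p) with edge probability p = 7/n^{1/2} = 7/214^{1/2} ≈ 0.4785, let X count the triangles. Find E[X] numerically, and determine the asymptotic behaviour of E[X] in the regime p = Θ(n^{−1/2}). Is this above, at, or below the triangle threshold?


Number of potential triangles: C(214, 3) = 1610564.
Each occurs with probability p³ ≈ (0.4785)³ ≈ 1.095654e-01.
By linearity: E[X] = C(214, 3)·p³ ≈ 1610564 · 1.095654e-01 ≈ 176462.1017.
Since α = 1/2 < 1, p = c/n^{1/2} ≫ 1/n is above the triangle threshold p ~ 1/n. Asymptotically E[X] ~ (c³/6)·n^{3(1−α)} = (7³/6)·n^{1.5} → ∞; triangles are abundant w.h.p.

E[X] ≈ 176462.1017; in regime p = Θ(1/n^{1/2}) E[X] diverges (above the triangle threshold p ~ 1/n).


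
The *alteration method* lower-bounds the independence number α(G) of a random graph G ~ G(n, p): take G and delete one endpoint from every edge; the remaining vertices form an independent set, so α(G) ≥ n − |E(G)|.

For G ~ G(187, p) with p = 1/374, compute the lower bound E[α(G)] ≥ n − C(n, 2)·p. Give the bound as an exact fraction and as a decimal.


E[|E(G)|] = C(187, 2)·p = 17391 · (1/374) = 93/2.
E[α(G)] ≥ n − E[|E(G)|] = 187 − 93/2 = 281/2.
Numerically: ≈ 140.500000.
(This is only a lower bound; the true E[α(G)] may be larger.)

E[α(G)] ≥ 281/2 ≈ 140.500000.


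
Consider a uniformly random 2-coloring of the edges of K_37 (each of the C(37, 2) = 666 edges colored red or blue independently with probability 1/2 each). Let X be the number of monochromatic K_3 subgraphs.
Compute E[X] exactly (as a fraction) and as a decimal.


Let X = Σ_S X_S over the C(37, 3) = 7770 subsets S of size 3, where X_S = 1 if the K_3 on S is monochromatic.
For a fixed S, the K_3 on S has C(3, 2) = 3 edges. P[all 3 edges red] = (1/2)^3, and likewise for blue, so P[monochromatic] = 2·(1/2)^3 = 2^{1 − 3} = 1/4.
By linearity: E[X] = C(37, 3) · 2^{1 − 3} = 7770 · 1/4 = 3885/2.
Numerically: E[X] ≈ 1942.500000.

E[X] = C(37,3)·2^(1−C(3,2)) = 3885/2 ≈ 1942.500000.


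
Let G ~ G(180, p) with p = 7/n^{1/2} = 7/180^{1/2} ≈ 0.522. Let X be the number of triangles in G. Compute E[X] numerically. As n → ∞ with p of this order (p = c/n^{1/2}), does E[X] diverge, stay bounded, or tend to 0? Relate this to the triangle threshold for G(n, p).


Number of potential triangles: C(180, 3) = 955860.
Each occurs with probability p³ ≈ (0.522)³ ≈ 1.42032e-01.
By linearity: E[X] = C(180, 3)·p³ ≈ 955860 · 1.42032e-01 ≈ 135762.445.
Since α = 1/2 < 1, p = c/n^{1/2} ≫ 1/n is above the triangle threshold p ~ 1/n. Asymptotically E[X] ~ (c³/6)·n^{3(1−α)} = (7³/6)·n^{1.5} → ∞; triangles are abundant w.h.p.

E[X] ≈ 135762.445; in regime p = Θ(1/n^{1/2}) E[X] diverges (above the triangle threshold p ~ 1/n).


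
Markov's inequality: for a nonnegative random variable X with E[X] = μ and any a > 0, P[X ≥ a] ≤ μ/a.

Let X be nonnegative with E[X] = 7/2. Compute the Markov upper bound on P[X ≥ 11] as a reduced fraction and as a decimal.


μ = E[X] = 7/2, a = 11.
Markov: P[X ≥ 11] ≤ μ/a = (7/2)/11 = 7/22.
Numerically: ≈ 0.3182.
(Since a = 11 > μ = 3.5000, the bound 7/22 is < 1 and informative.)

P[X ≥ 11] ≤ 7/22 ≈ 0.3182.


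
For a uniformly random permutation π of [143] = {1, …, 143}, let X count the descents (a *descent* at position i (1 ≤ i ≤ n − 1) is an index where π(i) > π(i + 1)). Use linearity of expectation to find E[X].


Write X = Σ X_I over i = 1, …, 142, with X_I the indicator of one descent.
There are 142 indicators.
For each fixed i, the pair (π(i), π(i+1)) is a uniformly random ordered pair of distinct values from {1, …, 143}; by symmetry P[π(i) > π(i+1)] = 1/2.
By linearity: E[X] = 142 · (1/2) = (143 − 1) · (1/2) = 71 ≈ 71.000000.

E[X] = 71 = 71.000000.


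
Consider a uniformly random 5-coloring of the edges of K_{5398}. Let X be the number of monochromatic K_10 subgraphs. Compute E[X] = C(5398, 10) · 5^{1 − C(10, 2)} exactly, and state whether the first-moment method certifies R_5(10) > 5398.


E[X] = C(5398, 10) · 5^{1 − 45} = 5740413564134635387185954535766 · 5^{−44} = 5740413564134635387185954535766/5684341886080801486968994140625.
As a reduced fraction: E[X] = 5740413564134635387185954535766/5684341886080801486968994140625 ≈ 1.010.
Is E[X] < 1? NO.
Since E[X] ≥ 1, the first-moment bound is inconclusive at n = 5398; it does NOT by itself certify R_5(10) > 5398.

E[X] = 5740413564134635387185954535766/5684341886080801486968994140625 ≈ 1.010; E[X] ≥ 1; first-moment method inconclusive here.


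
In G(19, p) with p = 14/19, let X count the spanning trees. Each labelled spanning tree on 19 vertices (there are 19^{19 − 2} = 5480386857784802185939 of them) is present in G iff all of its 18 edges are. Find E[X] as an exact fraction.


K_19 has 19^{19 − 2} = 5480386857784802185939 labelled spanning trees.
For each such spanning tree H, let X_H = 1 if all 18 edges of H are present in G. Then P[X_H = 1] = p^{18} = (14/19)^{18} = 426878854210636742656/104127350297911241532841.
By linearity: E[X] = Σ_H E[X_H] = 5480386857784802185939 · p^{18} = 5480386857784802185939 · 426878854210636742656/104127350297911241532841 = 426878854210636742656/19.
Numerically: E[X] ≈ 2.2467e+19.

E[X] = 5480386857784802185939 · (14/19)^{18} = 426878854210636742656/19 ≈ 2.2467e+19.


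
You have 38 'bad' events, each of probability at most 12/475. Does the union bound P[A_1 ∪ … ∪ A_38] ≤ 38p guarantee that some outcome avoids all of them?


Union bound: P[∪_{i=1}^{38} A_i] ≤ Σ_i P[A_i] ≤ 38·p = 38·(12/475) = 24/25.
Numerically: 24/25 ≈ 0.96000.
Is 24/25 < 1? YES.
Since P[∪ A_i] ≤ 24/25 < 1, the complement has P[∩ A_i^c] ≥ 1 − 24/25 = 1/25 > 0, so some outcome avoids every A_i.

38·p = 24/25 ≈ 0.96000; existence CERTIFIED by the union bound.


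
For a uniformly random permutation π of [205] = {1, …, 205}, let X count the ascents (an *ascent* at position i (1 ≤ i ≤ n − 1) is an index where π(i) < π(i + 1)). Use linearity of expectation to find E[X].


Write X = Σ X_I over i = 1, …, 204, with X_I the indicator of one ascent.
There are 204 indicators.
For each fixed i, the pair (π(i), π(i+1)) is a uniformly random ordered pair of distinct values from {1, …, 205}; by symmetry P[π(i) < π(i+1)] = 1/2.
By linearity: E[X] = 204 · (1/2) = (205 − 1) · (1/2) = 102 ≈ 102.00000.

E[X] = 102 = 102.00000.


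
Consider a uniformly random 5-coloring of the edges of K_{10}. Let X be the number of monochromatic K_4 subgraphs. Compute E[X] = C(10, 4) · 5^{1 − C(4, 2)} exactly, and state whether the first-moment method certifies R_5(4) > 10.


E[X] = C(10, 4) · 5^{1 − 6} = 210 · 5^{−5} = 210/3125.
As a reduced fraction: E[X] = 42/625 ≈ 0.067200.
Is E[X] < 1? YES.
Since E[X] < 1, there exists a 5-coloring of K_{10} with no monochromatic K_4; hence R_5(4) > 10.

E[X] = 42/625 ≈ 0.067200; E[X] < 1, so R_5(4) > 10.


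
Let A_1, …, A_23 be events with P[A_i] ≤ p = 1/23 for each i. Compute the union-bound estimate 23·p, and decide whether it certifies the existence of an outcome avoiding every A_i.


Union bound: P[∪_{i=1}^{23} A_i] ≤ Σ_i P[A_i] ≤ 23·p = 23·(1/23) = 1.
Numerically: 1 ≈ 1.000.
Is 1 < 1? NO.
Since the bound 1 is ≥ 1, the union bound is uninformative here; it does NOT by itself certify existence.

23·p = 1 ≈ 1.000; existence NOT certified by the union bound.


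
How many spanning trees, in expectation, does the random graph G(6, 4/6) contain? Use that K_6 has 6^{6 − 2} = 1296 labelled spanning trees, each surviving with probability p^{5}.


K_6 has 6^{6 − 2} = 1296 labelled spanning trees.
For each such spanning tree H, let X_H = 1 if all 5 edges of H are present in G. Then P[X_H = 1] = p^{5} = (2/3)^{5} = 32/243.
Summing the indicators: E[X] = Σ_H E[X_H] = 1296 · p^{5} = 1296 · 32/243 = 512/3.
Numerically: E[X] ≈ 170.67.

E[X] = 1296 · (2/3)^{5} = 512/3 ≈ 170.67.


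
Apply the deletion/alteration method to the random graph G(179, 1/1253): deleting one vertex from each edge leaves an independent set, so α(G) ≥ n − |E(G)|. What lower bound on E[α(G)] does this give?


E[|E(G)|] = C(179, 2)·p = 15931 · (1/1253) = 89/7.
E[α(G)] ≥ n − E[|E(G)|] = 179 − 89/7 = 1164/7.
Numerically: ≈ 166.28571.
(This is only a lower bound; the true E[α(G)] may be larger.)

E[α(G)] ≥ 1164/7 ≈ 166.28571.


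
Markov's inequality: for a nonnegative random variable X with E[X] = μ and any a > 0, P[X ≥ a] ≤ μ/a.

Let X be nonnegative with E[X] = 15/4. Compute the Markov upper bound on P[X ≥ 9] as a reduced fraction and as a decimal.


μ = E[X] = 15/4, a = 9.
Markov: P[X ≥ 9] ≤ μ/a = (15/4)/9 = 5/12.
Numerically: ≈ 0.4167.
(Since a = 9 > μ = 3.7500, the bound 5/12 is < 1 and informative.)

P[X ≥ 9] ≤ 5/12 ≈ 0.4167.


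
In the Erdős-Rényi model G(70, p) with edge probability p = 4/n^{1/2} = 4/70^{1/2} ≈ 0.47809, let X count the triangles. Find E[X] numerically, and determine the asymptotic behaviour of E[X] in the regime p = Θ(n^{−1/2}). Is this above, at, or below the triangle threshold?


Number of potential triangles: C(70, 3) = 54740.
Each occurs with probability p³ ≈ (0.47809)³ ≈ 1.0927804e-01.
By linearity: E[X] = C(70, 3)·p³ ≈ 54740 · 1.0927804e-01 ≈ 5981.88014.
Since α = 1/2 < 1, p = c/n^{1/2} ≫ 1/n is above the triangle threshold p ~ 1/n. Asymptotically E[X] ~ (c³/6)·n^{3(1−α)} = (4³/6)·n^{1.5} → ∞; triangles are abundant w.h.p.

E[X] ≈ 5981.88014; in regime p = Θ(1/n^{1/2}) E[X] diverges (above the triangle threshold p ~ 1/n).


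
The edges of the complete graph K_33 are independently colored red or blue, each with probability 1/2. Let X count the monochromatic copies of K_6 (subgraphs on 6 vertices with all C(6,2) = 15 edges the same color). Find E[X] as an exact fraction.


Let X = Σ_S X_S over the C(33, 6) = 1107568 subsets S of size 6, where X_S = 1 if the K_6 on S is monochromatic.
For a fixed S, the K_6 on S has C(6, 2) = 15 edges. P[all 15 edges red] = (1/2)^15, and likewise for blue, so P[monochromatic] = 2·(1/2)^15 = 2^{1 − 15} = 1/16384.
By linearity of expectation: E[X] = C(33, 6) · 2^{1 − 15} = 1107568 · 1/16384 = 69223/1024.
Numerically: E[X] ≈ 67.60059.

E[X] = C(33,6)·2^(1−C(6,2)) = 69223/1024 ≈ 67.60059.


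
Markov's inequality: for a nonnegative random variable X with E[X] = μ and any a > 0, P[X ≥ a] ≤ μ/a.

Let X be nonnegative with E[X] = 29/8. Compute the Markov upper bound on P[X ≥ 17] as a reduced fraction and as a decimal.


μ = E[X] = 29/8, a = 17.
Markov: P[X ≥ 17] ≤ μ/a = (29/8)/17 = 29/136.
Numerically: ≈ 0.213.
(Since a = 17 > μ = 3.625, the bound 29/136 is < 1 and informative.)

P[X ≥ 17] ≤ 29/136 ≈ 0.213.


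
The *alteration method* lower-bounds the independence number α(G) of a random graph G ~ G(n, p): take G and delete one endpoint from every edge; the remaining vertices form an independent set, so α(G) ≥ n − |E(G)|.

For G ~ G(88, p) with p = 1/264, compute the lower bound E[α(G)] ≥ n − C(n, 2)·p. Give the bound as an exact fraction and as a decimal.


E[|E(G)|] = C(88, 2)·p = 3828 · (1/264) = 29/2.
E[α(G)] ≥ n − E[|E(G)|] = 88 − 29/2 = 147/2.
Numerically: ≈ 73.500.
(This is only a lower bound; the true E[α(G)] may be larger.)

E[α(G)] ≥ 147/2 ≈ 73.500.


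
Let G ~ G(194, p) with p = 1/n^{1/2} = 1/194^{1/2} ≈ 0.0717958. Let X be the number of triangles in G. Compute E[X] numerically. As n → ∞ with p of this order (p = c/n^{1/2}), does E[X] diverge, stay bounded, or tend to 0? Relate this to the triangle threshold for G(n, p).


Number of potential triangles: C(194, 3) = 1198144.
Each occurs with probability p³ ≈ (0.0717958)³ ≈ 3.70081525e-04.
By linearity: E[X] = C(194, 3)·p³ ≈ 1198144 · 3.70081525e-04 ≈ 443.410959.
Since α = 1/2 < 1, p = c/n^{1/2} ≫ 1/n is above the triangle threshold p ~ 1/n. Asymptotically E[X] ~ (c³/6)·n^{3(1−α)} = (1³/6)·n^{1.5} → ∞; triangles are abundant w.h.p.

E[X] ≈ 443.410959; in regime p = Θ(1/n^{1/2}) E[X] diverges (above the triangle threshold p ~ 1/n).


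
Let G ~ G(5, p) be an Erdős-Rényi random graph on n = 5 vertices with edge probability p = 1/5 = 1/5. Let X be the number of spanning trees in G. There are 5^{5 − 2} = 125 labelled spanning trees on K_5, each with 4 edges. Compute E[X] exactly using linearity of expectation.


K_5 has 5^{5 − 2} = 125 labelled spanning trees.
For each such spanning tree H, let X_H = 1 if all 4 edges of H are present in G. Then P[X_H = 1] = p^{4} = (1/5)^{4} = 1/625.
Summing the indicators: E[X] = Σ_H E[X_H] = 125 · p^{4} = 125 · 1/625 = 1/5.
Numerically: E[X] ≈ 0.2.

E[X] = 125 · (1/5)^{4} = 1/5 ≈ 0.2.


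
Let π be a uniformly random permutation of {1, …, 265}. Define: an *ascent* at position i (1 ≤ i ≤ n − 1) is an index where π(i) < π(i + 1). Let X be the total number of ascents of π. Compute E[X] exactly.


Write X = Σ X_I over i = 1, …, 264, with X_I the indicator of one ascent.
There are 264 indicators.
For each fixed i, the pair (π(i), π(i+1)) is a uniformly random ordered pair of distinct values from {1, …, 265}; by symmetry P[π(i) < π(i+1)] = 1/2.
By linearity: E[X] = 264 · (1/2) = (265 − 1) · (1/2) = 132 ≈ 132.000.

E[X] = 132 = 132.000.
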